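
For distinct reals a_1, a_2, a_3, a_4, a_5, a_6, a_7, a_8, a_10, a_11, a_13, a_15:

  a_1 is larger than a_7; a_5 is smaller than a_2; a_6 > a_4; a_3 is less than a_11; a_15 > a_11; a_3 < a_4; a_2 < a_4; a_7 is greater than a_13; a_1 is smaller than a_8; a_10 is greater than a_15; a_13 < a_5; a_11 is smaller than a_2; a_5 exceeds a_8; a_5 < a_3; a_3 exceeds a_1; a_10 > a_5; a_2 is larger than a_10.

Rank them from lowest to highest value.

a_13 < a_7 < a_1 < a_8 < a_5 < a_3 < a_11 < a_15 < a_10 < a_2 < a_4 < a_6

The consecutive links are each given: a_13 < a_7; a_7 < a_1; a_1 < a_8; a_8 < a_5; a_5 < a_3; a_3 < a_11; a_11 < a_15; a_15 < a_10; a_10 < a_2; a_2 < a_4; a_4 < a_6.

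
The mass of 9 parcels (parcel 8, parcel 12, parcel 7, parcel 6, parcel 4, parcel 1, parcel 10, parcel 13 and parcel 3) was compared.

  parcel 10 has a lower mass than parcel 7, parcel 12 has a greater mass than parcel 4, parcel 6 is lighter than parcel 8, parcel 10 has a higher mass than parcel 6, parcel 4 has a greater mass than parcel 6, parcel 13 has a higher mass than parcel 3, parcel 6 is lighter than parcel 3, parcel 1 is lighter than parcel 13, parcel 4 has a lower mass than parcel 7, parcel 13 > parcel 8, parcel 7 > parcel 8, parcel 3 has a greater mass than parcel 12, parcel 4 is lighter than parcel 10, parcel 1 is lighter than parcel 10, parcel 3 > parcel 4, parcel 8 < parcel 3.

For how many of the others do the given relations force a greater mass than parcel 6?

7

From parcel 6 the given relations immediately reach parcel 4, parcel 8, parcel 10, parcel 3.
From those, parcel 12, parcel 7, parcel 13 — 7 in total.
Nothing else is reachable above parcel 6; 7 in all.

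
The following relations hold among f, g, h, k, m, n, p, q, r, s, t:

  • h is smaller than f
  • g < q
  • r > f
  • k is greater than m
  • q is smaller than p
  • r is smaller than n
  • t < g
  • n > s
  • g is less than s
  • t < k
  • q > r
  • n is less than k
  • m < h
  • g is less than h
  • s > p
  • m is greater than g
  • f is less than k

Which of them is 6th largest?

r

The consecutive relations fix a unique order: t < g < m < h < f < r < q < p < s < n < k.
The 6th largest is r.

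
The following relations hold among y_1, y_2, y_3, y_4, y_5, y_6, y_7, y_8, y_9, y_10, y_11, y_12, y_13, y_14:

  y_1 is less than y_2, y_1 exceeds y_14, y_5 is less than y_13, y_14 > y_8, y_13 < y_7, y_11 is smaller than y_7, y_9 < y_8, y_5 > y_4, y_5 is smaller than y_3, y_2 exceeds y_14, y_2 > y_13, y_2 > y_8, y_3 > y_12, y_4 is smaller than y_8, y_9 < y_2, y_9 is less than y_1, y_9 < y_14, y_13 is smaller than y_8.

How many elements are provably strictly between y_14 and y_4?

Chaining upward from y_4 reaches: y_5, y_13, y_8, y_7, y_1, y_3, y_2.
Chaining downward from y_14 reaches: y_5, y_13, y_9, y_8.
Strictly between y_4 and y_14 are those in both lists: y_5, y_13, y_8 — 3 elements.

3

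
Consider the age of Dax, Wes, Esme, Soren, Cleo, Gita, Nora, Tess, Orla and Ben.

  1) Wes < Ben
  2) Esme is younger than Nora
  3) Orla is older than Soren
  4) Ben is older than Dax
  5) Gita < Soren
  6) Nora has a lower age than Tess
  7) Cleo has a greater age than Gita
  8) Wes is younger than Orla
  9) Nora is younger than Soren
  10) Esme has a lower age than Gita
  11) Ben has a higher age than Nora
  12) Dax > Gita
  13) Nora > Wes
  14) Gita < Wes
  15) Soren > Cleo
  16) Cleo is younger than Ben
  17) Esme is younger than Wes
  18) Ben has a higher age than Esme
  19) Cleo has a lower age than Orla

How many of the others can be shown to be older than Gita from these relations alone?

8

From Gita the given relations immediately reach Dax, Cleo, Wes, Soren.
From those, Nora, Ben, Orla — 7 in total.
From those, Tess — 8 in total.
Nothing else is reachable above Gita; 8 in all.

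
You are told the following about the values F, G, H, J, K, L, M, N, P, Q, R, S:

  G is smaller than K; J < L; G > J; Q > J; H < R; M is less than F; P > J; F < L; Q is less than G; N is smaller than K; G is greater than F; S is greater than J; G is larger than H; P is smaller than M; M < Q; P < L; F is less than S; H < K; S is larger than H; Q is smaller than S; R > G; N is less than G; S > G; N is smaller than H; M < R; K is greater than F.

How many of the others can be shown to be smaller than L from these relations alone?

Directly below L: J, P, F.
One step further: M (4 so far).
Nothing else is reachable below L; 4 in all.

4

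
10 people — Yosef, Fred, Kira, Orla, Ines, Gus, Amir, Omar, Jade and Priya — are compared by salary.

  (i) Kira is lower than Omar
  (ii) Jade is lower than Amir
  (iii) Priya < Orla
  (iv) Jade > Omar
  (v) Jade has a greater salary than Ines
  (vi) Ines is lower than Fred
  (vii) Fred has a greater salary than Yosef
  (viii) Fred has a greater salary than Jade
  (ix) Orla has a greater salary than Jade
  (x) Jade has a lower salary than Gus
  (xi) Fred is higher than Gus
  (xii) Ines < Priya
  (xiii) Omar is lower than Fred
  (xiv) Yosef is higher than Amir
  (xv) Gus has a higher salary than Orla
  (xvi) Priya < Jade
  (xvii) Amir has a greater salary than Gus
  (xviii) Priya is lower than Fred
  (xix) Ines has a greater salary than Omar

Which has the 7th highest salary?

Priya

Piecing the relations together gives one ordering: Kira < Omar < Ines < Priya < Jade < Orla < Gus < Amir < Yosef < Fred.
Counting 7 from the largest end gives Priya.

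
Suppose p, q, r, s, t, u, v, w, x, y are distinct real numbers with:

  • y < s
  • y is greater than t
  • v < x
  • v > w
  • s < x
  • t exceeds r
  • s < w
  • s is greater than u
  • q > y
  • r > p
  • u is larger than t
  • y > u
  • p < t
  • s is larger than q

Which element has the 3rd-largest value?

The consecutive relations fix a unique order: p < r < t < u < y < q < s < w < v < x.
The 3rd largest is w.

w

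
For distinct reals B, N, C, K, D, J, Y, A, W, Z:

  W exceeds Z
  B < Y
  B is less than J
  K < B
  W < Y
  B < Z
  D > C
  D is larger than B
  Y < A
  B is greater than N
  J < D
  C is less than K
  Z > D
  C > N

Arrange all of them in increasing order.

Nothing is placed below N, so it is least; from there N < C; C < K; K < B; B < J; J < D; D < Z; Z < W; W < Y; Y < A, each given directly.

N < C < K < B < J < D < Z < W < Y < A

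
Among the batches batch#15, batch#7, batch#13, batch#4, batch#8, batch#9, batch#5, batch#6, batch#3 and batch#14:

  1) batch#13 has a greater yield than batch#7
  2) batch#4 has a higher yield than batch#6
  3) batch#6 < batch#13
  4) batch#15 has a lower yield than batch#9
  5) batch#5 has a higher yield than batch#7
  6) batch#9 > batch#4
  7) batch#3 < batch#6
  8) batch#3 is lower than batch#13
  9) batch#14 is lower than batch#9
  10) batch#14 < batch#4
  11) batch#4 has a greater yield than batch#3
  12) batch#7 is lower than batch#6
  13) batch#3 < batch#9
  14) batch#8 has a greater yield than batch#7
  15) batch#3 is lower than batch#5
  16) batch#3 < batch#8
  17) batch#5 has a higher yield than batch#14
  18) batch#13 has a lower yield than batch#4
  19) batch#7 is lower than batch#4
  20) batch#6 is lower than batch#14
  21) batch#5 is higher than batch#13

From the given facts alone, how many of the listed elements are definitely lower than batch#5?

5

The elements the relations force below batch#5 are batch#3, batch#7, batch#6, batch#14, batch#13 — no chain reaches any other.
That is 5.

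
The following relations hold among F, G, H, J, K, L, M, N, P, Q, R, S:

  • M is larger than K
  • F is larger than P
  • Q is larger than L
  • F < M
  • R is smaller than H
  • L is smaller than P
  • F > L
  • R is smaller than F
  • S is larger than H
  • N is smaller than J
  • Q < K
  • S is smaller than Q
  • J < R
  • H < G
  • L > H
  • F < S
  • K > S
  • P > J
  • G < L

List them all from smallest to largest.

Nothing is placed below N, so it is least; from there N < J; J < R; R < H; H < G; G < L; L < P; P < F; F < S; S < Q; Q < K; K < M, each given directly.

N < J < R < H < G < L < P < F < S < Q < K < M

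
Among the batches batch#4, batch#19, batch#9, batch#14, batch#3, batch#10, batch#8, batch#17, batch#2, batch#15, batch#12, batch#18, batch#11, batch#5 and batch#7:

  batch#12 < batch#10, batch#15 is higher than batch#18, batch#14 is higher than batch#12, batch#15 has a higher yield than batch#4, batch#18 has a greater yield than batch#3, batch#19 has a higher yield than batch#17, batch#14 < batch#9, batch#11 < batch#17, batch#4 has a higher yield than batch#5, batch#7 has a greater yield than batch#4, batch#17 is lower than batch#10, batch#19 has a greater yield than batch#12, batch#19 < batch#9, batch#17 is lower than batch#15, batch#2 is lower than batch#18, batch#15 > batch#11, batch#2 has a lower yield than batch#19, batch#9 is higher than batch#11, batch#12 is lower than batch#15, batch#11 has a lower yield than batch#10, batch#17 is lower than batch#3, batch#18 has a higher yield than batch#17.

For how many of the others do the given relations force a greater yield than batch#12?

The elements the relations force above batch#12 are batch#14, batch#19, batch#9, batch#15, batch#10 — no chain reaches any other.
That is 5.

5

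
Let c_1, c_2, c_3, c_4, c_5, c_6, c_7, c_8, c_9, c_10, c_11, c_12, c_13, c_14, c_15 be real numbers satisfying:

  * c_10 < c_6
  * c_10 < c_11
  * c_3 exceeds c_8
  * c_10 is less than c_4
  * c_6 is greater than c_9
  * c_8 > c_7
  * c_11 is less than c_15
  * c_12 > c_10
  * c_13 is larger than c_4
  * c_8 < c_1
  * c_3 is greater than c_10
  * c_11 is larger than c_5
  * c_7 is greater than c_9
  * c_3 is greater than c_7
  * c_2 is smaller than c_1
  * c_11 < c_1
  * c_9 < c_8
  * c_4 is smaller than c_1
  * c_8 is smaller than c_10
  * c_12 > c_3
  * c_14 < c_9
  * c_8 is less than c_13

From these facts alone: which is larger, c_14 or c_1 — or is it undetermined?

c_1

Link the given pairs in sequence: c_14 < c_9; c_9 < c_7; c_7 < c_8; c_8 < c_10; c_10 < c_4; c_4 < c_1.
Together: c_14 < c_9 < c_7 < c_8 < c_10 < c_4 < c_1.
So c_1 is larger.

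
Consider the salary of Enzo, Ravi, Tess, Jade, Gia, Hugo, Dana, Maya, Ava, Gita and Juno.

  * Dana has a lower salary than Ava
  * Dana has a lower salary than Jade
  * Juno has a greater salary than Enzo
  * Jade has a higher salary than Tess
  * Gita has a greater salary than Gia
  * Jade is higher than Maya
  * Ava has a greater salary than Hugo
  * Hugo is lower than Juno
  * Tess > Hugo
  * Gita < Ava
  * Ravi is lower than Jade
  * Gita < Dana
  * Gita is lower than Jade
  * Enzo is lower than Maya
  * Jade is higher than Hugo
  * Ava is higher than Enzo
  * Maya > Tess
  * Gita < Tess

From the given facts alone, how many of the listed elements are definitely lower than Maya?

5

The elements the relations force below Maya are Hugo, Enzo, Gia, Gita, Tess — no chain reaches any other.
That is 5.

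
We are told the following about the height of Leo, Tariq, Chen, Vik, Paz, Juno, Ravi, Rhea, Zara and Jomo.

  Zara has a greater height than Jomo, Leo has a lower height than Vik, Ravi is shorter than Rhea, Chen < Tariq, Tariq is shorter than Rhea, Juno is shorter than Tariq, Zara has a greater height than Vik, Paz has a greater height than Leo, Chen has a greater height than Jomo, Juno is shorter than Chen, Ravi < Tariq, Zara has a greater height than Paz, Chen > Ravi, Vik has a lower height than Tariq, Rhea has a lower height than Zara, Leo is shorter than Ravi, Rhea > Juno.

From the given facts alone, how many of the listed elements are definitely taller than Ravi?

The elements the relations force above Ravi are Chen, Tariq, Rhea, Zara — no chain reaches any other.
That is 4.

4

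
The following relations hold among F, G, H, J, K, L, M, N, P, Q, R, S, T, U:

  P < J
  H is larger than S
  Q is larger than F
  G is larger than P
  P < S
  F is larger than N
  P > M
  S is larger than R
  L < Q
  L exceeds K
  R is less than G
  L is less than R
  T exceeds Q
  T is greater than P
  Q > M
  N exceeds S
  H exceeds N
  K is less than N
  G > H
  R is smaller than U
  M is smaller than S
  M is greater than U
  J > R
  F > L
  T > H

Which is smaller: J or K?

K

Following the relations from K: K < L < R < U < M < P < J.
So K < J; K is the smaller of the two.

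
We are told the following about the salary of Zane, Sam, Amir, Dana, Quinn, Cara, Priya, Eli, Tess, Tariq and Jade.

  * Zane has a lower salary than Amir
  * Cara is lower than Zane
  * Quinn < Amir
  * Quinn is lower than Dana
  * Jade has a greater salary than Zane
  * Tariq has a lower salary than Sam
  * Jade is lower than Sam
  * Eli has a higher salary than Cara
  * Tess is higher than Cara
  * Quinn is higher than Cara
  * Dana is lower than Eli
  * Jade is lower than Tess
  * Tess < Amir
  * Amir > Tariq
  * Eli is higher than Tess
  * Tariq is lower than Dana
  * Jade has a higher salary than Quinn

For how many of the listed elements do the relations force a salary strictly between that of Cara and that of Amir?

4

Chaining upward from Cara reaches: Zane, Quinn, Jade, Tess, Sam, Dana, Eli.
Chaining downward from Amir reaches: Zane, Quinn, Jade, Tariq, Tess.
Strictly between Cara and Amir are those in both lists: Zane, Quinn, Jade, Tess — 4 elements.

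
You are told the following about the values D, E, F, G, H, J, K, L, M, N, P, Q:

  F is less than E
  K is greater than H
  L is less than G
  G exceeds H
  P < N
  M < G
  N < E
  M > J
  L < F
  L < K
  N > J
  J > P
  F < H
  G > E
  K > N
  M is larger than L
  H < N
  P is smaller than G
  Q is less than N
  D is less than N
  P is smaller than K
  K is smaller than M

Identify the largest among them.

L is not greatest since L < K; D is not greatest since D < N; P is not greatest since P < G; F is not greatest since F < H; H is not greatest since H < K; Q is not greatest since Q < N; J is not greatest since J < N; N is not greatest since N < E; K is not greatest since K < M; M is not greatest since M < G; E is not greatest since E < G.
Only G has nothing above it, so G is the largest.

G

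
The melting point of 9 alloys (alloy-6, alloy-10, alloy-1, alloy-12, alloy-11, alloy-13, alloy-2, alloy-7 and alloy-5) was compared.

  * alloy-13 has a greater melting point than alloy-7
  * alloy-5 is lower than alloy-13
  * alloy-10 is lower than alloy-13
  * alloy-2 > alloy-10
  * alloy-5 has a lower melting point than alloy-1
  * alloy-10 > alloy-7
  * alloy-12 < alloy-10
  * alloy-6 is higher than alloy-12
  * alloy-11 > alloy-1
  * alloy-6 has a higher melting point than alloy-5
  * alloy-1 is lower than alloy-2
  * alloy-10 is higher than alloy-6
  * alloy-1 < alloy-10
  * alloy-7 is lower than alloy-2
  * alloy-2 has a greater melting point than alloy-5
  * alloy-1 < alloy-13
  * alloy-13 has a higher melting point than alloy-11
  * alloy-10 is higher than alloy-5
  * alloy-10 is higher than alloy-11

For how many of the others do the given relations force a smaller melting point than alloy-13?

7

Directly below alloy-13: alloy-5, alloy-1, alloy-11, alloy-7, alloy-10.
One step further: alloy-12, alloy-6 (7 so far).
No other element is forced below alloy-13 by the given relations, so the count is 7.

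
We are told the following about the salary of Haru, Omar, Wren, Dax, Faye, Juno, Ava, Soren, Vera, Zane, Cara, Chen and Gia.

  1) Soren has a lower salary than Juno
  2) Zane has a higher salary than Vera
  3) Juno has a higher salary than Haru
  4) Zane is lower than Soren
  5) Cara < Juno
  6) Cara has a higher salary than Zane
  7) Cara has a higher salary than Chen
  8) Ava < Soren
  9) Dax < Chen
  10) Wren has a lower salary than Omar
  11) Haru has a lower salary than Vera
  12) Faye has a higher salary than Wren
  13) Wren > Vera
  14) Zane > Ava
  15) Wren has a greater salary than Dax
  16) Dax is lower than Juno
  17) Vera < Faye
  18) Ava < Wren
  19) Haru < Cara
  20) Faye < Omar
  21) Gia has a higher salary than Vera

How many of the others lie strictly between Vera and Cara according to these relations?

1

Chaining upward from Vera reaches: Zane, Wren, Faye, Gia, Omar, Soren, Juno.
Chaining downward from Cara reaches: Ava, Dax, Haru, Zane, Chen.
Strictly between Vera and Cara are those in both lists: Zane — 1 element.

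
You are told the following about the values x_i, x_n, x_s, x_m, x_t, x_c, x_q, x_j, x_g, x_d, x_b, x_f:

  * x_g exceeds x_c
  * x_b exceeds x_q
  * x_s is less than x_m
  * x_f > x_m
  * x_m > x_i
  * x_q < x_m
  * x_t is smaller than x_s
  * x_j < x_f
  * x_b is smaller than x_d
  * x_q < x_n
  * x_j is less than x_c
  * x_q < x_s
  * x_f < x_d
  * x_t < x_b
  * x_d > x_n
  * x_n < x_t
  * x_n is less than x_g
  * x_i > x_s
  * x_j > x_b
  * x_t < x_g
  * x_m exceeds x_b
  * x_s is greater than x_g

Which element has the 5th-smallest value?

x_j

Chaining the given pairs: x_q < x_n < x_t < x_b < x_j < x_c < x_g < x_s < x_i < x_m < x_f < x_d.
Counting 5 from the smallest end gives x_j.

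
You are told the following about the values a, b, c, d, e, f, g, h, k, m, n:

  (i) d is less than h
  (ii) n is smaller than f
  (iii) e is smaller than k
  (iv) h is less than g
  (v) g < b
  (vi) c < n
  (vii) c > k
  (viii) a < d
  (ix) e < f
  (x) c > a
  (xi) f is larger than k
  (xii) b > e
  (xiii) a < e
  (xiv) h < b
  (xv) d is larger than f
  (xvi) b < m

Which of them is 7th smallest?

d

Piecing the relations together gives one ordering: a < e < k < c < n < f < d < h < g < b < m.
Counting 7 from the smallest end gives d.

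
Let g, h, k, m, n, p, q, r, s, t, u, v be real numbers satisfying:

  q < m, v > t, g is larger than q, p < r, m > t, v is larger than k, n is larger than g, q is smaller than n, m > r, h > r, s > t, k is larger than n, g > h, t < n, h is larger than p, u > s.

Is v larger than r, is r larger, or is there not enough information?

v

Chaining the given relations: r < h < g < n < k < v.
So v is larger.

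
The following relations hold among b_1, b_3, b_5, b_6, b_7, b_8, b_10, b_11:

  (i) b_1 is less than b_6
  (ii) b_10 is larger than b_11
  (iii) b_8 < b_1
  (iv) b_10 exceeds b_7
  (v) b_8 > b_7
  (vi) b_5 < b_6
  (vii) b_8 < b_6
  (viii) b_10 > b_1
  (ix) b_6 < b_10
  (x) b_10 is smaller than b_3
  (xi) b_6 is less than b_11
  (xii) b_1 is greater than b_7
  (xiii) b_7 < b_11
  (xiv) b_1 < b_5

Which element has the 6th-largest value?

The consecutive relations fix a unique order: b_7 < b_8 < b_1 < b_5 < b_6 < b_11 < b_10 < b_3.
Counting 6 from the largest end gives b_1.

b_1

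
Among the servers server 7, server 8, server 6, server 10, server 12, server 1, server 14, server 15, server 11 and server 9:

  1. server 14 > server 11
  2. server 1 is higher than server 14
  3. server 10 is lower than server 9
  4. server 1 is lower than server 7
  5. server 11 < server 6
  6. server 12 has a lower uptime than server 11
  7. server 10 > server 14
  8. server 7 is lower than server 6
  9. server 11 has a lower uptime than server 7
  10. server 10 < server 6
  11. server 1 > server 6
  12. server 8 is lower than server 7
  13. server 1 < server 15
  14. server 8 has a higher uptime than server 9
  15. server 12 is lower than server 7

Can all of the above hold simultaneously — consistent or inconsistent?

inconsistent

We have server 1 < server 7 stated directly, yet also server 7 < server 6 < server 1 by chaining the others — so server 7 < server 1. Contradiction.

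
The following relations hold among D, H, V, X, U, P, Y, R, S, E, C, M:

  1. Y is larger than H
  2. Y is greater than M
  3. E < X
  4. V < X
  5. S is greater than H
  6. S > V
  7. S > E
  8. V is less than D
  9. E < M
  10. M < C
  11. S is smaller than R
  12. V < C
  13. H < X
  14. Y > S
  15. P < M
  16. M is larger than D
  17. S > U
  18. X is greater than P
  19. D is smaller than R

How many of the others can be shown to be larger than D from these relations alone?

From D the given relations immediately reach M, R.
From those, C, Y — 4 in total.
No other element is forced above D by the given relations, so the count is 4.

4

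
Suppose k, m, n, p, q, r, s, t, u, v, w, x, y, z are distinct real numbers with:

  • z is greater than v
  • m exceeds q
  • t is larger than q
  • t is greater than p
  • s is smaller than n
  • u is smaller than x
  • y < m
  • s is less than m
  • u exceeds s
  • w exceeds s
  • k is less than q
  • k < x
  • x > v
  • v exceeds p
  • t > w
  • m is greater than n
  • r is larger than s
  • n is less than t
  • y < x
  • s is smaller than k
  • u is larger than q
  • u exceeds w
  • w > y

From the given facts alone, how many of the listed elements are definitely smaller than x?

8

From x the given relations immediately reach y, k, v, u.
From those, s, p, q, w — 8 in total.
No other element is forced below x by the given relations, so the count is 8.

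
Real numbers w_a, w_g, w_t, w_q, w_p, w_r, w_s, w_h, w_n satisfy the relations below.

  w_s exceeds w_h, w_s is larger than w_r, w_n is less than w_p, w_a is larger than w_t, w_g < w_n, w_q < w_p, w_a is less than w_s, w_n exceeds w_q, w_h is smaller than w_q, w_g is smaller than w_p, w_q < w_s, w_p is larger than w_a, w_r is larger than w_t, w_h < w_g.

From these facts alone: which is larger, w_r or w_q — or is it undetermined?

Following every chain through w_q: above w_q we get w_n, w_p, w_s; below w_q we get w_h.
w_r is not reached, and no chain runs the other way from w_r to w_q.
So the given relations leave the order of w_q and w_r undetermined.

undetermined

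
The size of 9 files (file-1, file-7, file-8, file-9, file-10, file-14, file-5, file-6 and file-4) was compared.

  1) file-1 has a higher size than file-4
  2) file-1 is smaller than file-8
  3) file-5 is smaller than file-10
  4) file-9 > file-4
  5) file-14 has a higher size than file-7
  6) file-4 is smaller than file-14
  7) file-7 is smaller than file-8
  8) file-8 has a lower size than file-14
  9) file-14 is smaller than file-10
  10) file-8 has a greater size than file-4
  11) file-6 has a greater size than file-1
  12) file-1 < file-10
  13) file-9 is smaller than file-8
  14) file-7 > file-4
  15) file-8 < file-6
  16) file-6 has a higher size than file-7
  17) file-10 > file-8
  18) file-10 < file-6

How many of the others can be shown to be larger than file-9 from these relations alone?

From file-9 the given relations immediately reach file-8.
From those, file-14, file-10, file-6 — 4 in total.
No other element is forced above file-9 by the given relations, so the count is 4.

4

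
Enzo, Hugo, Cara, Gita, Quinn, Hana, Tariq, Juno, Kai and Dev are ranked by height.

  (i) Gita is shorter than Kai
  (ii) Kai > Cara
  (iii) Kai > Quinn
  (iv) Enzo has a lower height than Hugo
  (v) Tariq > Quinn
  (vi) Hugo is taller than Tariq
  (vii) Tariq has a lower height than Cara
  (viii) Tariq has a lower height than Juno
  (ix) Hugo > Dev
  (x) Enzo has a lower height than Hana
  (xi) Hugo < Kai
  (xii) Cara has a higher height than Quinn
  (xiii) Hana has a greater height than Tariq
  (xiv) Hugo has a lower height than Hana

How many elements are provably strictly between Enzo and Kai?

1

Chaining upward from Enzo reaches: Hugo, Hana.
Chaining downward from Kai reaches: Dev, Gita, Quinn, Tariq, Hugo, Cara.
Strictly between Enzo and Kai are those in both lists: Hugo — 1 element.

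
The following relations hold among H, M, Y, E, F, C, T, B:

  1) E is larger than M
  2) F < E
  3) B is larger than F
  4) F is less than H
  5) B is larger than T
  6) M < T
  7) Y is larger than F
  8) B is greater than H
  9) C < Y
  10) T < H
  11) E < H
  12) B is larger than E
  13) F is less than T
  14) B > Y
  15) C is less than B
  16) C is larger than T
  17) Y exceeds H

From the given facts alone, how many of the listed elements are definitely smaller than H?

The elements the relations force below H are M, F, T, E — no chain reaches any other.
That is 4.

4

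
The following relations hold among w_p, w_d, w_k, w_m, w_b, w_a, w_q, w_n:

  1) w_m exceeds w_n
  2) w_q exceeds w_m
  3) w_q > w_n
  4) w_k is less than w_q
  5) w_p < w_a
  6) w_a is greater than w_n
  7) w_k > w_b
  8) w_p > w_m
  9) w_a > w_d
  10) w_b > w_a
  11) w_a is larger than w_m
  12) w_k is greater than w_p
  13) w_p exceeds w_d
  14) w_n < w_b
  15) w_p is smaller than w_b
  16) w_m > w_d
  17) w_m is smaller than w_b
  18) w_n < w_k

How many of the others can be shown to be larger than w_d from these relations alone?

The elements the relations force above w_d are w_m, w_p, w_a, w_b, w_k, w_q — no chain reaches any other.
That is 6.

6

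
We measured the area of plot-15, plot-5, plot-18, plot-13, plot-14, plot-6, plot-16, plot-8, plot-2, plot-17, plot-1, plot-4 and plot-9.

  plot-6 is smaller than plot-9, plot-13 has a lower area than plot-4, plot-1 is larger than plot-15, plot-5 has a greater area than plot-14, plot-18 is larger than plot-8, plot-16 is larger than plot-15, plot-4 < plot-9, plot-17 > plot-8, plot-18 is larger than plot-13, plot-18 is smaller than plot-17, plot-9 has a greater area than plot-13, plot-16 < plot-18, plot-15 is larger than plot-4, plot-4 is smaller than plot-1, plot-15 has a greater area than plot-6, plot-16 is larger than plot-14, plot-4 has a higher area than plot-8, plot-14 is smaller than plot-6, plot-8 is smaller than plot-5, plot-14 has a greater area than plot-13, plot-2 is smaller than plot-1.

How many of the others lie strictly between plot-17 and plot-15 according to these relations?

Chaining upward from plot-15 reaches: plot-1, plot-16, plot-18.
Chaining downward from plot-17 reaches: plot-13, plot-14, plot-6, plot-8, plot-4, plot-16, plot-18.
Strictly between plot-15 and plot-17 are those in both lists: plot-16, plot-18 — 2 elements.

2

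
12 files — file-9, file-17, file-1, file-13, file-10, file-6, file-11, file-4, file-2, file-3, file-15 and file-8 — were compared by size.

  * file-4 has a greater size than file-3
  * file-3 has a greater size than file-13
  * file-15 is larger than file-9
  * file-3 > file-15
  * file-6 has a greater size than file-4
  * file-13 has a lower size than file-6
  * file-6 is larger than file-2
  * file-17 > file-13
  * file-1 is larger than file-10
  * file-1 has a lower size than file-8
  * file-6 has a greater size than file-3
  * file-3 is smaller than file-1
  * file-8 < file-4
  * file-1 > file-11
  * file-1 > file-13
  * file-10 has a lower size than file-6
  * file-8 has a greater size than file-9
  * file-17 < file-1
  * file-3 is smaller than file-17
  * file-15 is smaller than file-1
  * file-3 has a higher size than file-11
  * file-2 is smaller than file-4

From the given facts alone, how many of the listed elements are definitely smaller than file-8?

From file-8 the given relations immediately reach file-9, file-1.
From those, file-13, file-11, file-15, file-10, file-3, file-17 — 8 in total.
Nothing else is reachable below file-8; 8 in all.

8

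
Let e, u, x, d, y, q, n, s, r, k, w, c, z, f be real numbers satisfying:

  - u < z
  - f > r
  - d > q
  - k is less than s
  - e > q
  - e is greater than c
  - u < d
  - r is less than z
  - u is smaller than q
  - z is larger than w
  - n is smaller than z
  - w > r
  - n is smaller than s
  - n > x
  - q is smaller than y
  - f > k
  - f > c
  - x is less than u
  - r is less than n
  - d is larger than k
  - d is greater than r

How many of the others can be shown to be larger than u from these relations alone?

The elements the relations force above u are q, d, z, e, y — no chain reaches any other.
That is 5.

5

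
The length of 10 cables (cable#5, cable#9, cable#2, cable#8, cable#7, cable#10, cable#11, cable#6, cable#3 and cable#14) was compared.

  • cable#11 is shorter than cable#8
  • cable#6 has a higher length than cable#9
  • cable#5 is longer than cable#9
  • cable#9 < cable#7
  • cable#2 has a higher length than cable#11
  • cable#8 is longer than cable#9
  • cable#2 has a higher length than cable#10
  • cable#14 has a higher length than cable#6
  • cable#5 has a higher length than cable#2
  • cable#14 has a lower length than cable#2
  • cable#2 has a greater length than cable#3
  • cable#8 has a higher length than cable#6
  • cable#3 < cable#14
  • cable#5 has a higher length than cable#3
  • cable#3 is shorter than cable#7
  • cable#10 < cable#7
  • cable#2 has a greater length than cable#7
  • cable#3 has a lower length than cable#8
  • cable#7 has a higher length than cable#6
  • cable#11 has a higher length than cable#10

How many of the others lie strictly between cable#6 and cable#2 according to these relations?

The relations place cable#6 below cable#2. An element lies strictly between them when it is forced above cable#6 and also forced below cable#2.
Above cable#6: {cable#14, cable#8, cable#7, cable#5}. Below cable#2: {cable#9, cable#10, cable#3, cable#11, cable#14, cable#7}.
Intersection: {cable#14, cable#7} — 2.

2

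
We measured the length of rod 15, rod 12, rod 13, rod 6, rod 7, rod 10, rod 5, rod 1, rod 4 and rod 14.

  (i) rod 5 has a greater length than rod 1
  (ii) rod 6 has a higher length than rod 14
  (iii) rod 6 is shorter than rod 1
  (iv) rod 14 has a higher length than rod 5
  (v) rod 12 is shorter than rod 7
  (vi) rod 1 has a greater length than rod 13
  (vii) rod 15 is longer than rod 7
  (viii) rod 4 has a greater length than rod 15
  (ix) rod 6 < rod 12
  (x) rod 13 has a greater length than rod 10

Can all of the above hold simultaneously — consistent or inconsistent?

Chaining the given relations yields rod 1 < rod 5 < rod 14 < rod 6, so rod 1 < rod 6. But one relation states rod 6 < rod 1. These cannot both hold.

inconsistent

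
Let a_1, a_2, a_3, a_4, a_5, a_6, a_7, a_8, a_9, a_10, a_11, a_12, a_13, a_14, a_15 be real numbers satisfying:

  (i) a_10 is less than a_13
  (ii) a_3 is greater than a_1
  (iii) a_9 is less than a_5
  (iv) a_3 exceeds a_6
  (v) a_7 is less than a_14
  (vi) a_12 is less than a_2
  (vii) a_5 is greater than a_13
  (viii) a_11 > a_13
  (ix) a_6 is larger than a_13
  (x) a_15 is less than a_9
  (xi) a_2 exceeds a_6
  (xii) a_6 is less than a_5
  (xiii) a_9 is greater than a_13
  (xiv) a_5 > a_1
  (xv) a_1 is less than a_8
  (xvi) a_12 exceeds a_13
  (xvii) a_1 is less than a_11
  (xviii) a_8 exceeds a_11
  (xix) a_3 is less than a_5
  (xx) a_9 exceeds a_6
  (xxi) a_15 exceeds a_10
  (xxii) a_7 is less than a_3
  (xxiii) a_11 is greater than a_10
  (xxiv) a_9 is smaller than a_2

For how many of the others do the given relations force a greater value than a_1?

The elements the relations force above a_1 are a_11, a_8, a_3, a_5 — no chain reaches any other.
That is 4.

4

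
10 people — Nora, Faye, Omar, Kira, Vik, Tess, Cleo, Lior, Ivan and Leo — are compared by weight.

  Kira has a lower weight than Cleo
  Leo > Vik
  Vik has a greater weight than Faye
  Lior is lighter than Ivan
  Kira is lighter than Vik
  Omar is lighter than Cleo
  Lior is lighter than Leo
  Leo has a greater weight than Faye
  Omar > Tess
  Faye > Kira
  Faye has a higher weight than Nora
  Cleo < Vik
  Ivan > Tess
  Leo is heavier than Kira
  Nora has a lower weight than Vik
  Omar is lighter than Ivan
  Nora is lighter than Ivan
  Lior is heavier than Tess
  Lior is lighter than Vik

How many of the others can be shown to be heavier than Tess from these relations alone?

The elements the relations force above Tess are Omar, Cleo, Lior, Vik, Ivan, Leo — no chain reaches any other.
That is 6.

6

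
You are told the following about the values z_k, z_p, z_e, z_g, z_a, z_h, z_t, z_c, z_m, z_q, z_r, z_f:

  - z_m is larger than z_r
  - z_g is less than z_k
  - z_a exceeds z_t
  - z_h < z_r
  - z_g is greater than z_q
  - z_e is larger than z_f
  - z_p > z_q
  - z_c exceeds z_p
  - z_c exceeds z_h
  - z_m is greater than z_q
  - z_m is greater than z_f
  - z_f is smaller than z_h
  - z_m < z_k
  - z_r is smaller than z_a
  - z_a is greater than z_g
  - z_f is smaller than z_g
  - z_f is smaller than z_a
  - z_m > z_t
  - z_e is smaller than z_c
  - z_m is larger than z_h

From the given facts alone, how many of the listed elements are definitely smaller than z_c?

5

From z_c the given relations immediately reach z_e, z_h, z_p.
From those, z_f, z_q — 5 in total.
No other element is forced below z_c by the given relations, so the count is 5.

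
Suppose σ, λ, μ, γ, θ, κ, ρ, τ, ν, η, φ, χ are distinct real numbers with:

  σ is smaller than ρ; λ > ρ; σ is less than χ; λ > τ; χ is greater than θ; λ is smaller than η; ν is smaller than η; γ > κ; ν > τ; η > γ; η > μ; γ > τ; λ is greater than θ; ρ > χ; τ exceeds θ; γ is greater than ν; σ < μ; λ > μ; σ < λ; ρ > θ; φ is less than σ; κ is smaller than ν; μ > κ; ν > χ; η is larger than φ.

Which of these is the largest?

η

κ is not greatest since κ < ν; φ is not greatest since φ < σ; θ is not greatest since θ < τ; σ is not greatest since σ < χ; χ is not greatest since χ < ρ; τ is not greatest since τ < γ; ρ is not greatest since ρ < λ; μ is not greatest since μ < λ; ν is not greatest since ν < η; λ is not greatest since λ < η; γ is not greatest since γ < η.
Only η has nothing above it, so η is the largest.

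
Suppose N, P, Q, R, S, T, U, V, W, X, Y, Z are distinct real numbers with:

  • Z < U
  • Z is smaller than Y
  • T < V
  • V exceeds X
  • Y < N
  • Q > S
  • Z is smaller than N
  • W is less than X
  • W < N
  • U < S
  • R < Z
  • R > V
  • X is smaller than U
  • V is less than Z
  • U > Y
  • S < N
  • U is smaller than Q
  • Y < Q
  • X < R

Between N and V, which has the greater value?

V < R and R < Z give V < Z.
With Z < Y: V < R < Z < Y.
Then Y < U extends the chain to U.
With U < S: V < R < Z < Y < U < S.
Then S < N extends the chain to N.
So V < N; N is the larger of the two.

N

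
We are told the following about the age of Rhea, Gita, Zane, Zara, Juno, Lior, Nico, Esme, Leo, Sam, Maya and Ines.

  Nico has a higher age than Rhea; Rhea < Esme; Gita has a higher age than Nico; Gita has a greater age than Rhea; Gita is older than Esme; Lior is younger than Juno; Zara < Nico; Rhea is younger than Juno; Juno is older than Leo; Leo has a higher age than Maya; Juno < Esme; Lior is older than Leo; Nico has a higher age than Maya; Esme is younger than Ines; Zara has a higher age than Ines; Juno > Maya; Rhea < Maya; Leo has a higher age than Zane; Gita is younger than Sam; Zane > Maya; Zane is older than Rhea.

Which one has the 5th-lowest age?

The consecutive relations fix a unique order: Rhea < Maya < Zane < Leo < Lior < Juno < Esme < Ines < Zara < Nico < Gita < Sam.
Counting 5 from the smallest end gives Lior.

Lior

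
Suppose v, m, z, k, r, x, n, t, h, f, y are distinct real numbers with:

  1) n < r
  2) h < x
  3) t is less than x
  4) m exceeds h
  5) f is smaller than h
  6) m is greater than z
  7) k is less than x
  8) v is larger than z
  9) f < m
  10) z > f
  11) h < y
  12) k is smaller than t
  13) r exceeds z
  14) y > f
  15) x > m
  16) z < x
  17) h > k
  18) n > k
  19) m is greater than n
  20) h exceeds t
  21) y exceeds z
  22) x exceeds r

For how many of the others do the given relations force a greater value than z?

Directly above z: m, v, r, y, x.
No other element is forced above z by the given relations, so the count is 5.

5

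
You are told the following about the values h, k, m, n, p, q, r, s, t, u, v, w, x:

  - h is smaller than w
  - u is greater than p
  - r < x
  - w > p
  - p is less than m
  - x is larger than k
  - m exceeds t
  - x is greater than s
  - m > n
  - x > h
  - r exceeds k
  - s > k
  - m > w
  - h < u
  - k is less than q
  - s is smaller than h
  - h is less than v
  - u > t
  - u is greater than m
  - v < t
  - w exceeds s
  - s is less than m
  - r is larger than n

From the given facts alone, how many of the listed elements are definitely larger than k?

From k the given relations immediately reach s, r, x, q.
From those, h, w, m — 7 in total.
From those, v, u — 9 in total.
From those, t — 10 in total.
Nothing else is reachable above k; 10 in all.

10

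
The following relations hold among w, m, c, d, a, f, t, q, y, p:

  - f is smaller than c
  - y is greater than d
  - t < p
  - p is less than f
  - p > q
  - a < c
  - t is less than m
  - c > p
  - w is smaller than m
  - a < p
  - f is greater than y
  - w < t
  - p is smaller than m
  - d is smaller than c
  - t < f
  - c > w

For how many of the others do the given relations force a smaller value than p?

The elements the relations force below p are a, w, q, t — no chain reaches any other.
That is 4.

4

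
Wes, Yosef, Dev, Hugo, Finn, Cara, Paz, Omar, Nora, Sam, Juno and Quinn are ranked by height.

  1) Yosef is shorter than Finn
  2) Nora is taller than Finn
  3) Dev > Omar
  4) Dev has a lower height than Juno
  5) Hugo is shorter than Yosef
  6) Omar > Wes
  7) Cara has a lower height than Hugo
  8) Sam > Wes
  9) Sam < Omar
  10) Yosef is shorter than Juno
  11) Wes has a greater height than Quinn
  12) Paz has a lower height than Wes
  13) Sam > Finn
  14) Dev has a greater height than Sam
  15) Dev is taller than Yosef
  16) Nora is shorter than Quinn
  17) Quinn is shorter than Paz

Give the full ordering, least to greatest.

Each adjacent pair is fixed by a given relation: Cara < Hugo; Hugo < Yosef; Yosef < Finn; Finn < Nora; Nora < Quinn; Quinn < Paz; Paz < Wes; Wes < Sam; Sam < Omar; Omar < Dev; Dev < Juno. Chaining them end to end gives the full order.

Cara < Hugo < Yosef < Finn < Nora < Quinn < Paz < Wes < Sam < Omar < Dev < Juno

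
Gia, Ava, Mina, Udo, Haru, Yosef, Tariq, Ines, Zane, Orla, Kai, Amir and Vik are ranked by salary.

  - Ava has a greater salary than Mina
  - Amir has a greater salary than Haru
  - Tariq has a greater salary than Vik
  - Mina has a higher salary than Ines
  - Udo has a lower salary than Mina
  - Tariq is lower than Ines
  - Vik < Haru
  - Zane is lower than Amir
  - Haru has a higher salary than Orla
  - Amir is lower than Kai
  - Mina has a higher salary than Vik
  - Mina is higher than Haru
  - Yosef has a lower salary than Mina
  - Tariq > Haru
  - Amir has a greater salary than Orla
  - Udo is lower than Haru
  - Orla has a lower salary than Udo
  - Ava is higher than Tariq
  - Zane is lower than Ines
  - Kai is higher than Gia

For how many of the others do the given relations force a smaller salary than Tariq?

4

From Tariq the given relations immediately reach Vik, Haru.
From those, Orla, Udo — 4 in total.
Nothing else is reachable below Tariq; 4 in all.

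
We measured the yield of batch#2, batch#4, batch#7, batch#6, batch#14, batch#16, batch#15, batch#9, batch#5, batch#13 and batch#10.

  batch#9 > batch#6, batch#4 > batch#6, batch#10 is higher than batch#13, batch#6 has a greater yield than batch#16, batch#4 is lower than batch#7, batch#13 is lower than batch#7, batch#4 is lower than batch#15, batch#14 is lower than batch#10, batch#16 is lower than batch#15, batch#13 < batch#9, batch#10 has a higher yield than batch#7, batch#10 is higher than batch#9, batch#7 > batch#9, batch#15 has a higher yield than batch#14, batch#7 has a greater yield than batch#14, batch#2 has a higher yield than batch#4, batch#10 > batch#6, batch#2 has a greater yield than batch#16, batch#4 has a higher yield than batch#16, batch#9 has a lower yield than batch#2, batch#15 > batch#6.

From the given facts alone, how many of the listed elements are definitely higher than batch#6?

6

Directly above batch#6: batch#4, batch#9, batch#10, batch#15.
One step further: batch#2, batch#7 (6 so far).
Nothing else is reachable above batch#6; 6 in all.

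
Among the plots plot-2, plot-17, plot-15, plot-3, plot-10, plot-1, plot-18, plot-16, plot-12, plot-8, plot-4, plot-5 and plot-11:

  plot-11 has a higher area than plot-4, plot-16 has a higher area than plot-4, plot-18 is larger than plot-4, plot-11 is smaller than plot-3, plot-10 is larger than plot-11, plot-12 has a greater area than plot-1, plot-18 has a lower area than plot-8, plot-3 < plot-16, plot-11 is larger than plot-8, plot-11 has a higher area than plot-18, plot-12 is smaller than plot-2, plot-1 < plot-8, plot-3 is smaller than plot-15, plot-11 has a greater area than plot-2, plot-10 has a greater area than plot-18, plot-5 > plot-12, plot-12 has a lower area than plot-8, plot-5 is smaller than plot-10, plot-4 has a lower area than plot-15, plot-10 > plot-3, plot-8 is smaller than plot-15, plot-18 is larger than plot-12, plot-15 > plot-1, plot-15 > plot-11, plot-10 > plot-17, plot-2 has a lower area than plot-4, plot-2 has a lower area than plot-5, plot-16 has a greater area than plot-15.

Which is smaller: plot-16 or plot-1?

plot-1 < plot-12 and plot-12 < plot-2 give plot-1 < plot-2.
Then plot-2 < plot-4 extends the chain to plot-4.
With plot-4 < plot-18: plot-1 < plot-12 < plot-2 < plot-4 < plot-18.
Then plot-18 < plot-8 extends the chain to plot-8.
With plot-8 < plot-11: plot-1 < plot-12 < plot-2 < plot-4 < plot-18 < plot-8 < plot-11.
With plot-11 < plot-3: plot-1 < plot-12 < plot-2 < plot-4 < plot-18 < plot-8 < plot-11 < plot-3.
Then plot-3 < plot-15 extends the chain to plot-15.
Then plot-15 < plot-16 extends the chain to plot-16.
So plot-1 < plot-16; plot-1 is the smaller of the two.

plot-1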